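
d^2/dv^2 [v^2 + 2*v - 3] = 2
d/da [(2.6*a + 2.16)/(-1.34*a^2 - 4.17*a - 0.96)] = (3.484*a^2 + 5.7888*a + 6.5112)/(1.7956*a^4 + 11.1756*a^3 + 19.9617*a^2 + 8.0064*a + 0.9216)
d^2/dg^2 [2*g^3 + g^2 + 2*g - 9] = 12*g + 2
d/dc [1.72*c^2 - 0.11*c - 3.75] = 3.44*c - 0.11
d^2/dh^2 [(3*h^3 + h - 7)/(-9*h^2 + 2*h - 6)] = 2*(69*h^3 + 1809*h^2 - 540*h - 362)/(729*h^6 - 486*h^5 + 1566*h^4 - 656*h^3 + 1044*h^2 - 216*h + 216)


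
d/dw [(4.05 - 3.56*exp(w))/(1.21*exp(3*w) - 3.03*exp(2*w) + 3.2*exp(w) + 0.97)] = (8.6152*exp(3*w) - 25.4883*exp(2*w) + 24.543*exp(w) - 16.4132)*exp(w)/(1.4641*exp(6*w) - 7.3326*exp(5*w) + 16.9249*exp(4*w) - 17.0446*exp(3*w) + 4.3618*exp(2*w) + 6.208*exp(w) + 0.9409)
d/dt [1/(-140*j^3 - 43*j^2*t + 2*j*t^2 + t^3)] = (43*j^2 - 4*j*t - 3*t^2)/(140*j^3 + 43*j^2*t - 2*j*t^2 - t^3)^2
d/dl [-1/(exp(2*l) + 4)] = 2*exp(2*l)/(exp(2*l) + 4)^2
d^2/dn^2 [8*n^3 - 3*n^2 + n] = 48*n - 6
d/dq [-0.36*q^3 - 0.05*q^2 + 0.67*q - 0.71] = -1.08*q^2 - 0.1*q + 0.67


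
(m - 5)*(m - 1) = m^2 - 6*m + 5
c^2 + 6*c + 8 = (c + 2)*(c + 4)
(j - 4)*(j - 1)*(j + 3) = j^3 - 2*j^2 - 11*j + 12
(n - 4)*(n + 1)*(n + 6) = n^3 + 3*n^2 - 22*n - 24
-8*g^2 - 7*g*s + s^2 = (-8*g + s)*(g + s)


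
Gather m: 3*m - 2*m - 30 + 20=m - 10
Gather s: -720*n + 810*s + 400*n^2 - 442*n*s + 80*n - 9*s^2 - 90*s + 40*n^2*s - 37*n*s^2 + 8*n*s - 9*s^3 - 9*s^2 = 400*n^2 - 640*n - 9*s^3 + s^2*(-37*n - 18) + s*(40*n^2 - 434*n + 720)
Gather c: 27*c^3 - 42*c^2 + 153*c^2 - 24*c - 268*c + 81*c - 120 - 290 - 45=27*c^3 + 111*c^2 - 211*c - 455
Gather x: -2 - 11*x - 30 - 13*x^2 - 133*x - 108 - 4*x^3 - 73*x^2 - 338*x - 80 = -4*x^3 - 86*x^2 - 482*x - 220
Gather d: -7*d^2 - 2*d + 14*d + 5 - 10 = -7*d^2 + 12*d - 5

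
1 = 1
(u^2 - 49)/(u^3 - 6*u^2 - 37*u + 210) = (u + 7)/(u^2 + u - 30)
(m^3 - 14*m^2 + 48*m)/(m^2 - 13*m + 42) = m*(m - 8)/(m - 7)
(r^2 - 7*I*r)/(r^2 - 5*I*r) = (r - 7*I)/(r - 5*I)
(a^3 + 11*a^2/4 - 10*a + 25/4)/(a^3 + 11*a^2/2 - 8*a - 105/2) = (4*a^2 - 9*a + 5)/(2*(2*a^2 + a - 21))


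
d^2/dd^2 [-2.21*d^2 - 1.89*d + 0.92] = -4.42000000000000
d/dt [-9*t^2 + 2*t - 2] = 2 - 18*t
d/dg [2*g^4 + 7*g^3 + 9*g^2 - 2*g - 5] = 8*g^3 + 21*g^2 + 18*g - 2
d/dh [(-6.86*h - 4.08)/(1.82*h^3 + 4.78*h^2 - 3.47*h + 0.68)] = (24.9704*h^3 + 55.0676*h^2 + 39.0048*h - 18.8224)/(3.3124*h^6 + 17.3992*h^5 + 10.2176*h^4 - 30.698*h^3 + 18.5417*h^2 - 4.7192*h + 0.4624)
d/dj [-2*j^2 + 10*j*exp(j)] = 10*j*exp(j) - 4*j + 10*exp(j)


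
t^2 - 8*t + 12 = (t - 6)*(t - 2)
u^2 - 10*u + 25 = (u - 5)^2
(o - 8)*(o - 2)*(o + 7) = o^3 - 3*o^2 - 54*o + 112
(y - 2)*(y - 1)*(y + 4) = y^3 + y^2 - 10*y + 8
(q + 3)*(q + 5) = q^2 + 8*q + 15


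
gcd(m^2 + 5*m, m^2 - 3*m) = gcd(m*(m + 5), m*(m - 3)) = m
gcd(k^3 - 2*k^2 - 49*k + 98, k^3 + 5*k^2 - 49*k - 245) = k^2 - 49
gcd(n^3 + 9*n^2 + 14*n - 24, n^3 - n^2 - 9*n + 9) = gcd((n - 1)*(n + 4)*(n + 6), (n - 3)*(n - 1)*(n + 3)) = n - 1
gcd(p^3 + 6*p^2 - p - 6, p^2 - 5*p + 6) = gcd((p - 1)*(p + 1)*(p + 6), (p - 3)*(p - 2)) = 1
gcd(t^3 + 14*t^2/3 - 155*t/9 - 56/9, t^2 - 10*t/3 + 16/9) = t - 8/3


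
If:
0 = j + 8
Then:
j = -8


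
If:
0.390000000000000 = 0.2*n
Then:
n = 1.95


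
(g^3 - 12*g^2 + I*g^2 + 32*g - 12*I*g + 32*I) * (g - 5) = g^4 - 17*g^3 + I*g^3 + 92*g^2 - 17*I*g^2 - 160*g + 92*I*g - 160*I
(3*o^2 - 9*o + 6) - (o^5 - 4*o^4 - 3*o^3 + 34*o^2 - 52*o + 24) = -o^5 + 4*o^4 + 3*o^3 - 31*o^2 + 43*o - 18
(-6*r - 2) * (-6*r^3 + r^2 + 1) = 36*r^4 + 6*r^3 - 2*r^2 - 6*r - 2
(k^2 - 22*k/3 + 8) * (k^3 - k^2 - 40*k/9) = k^5 - 25*k^4/3 + 98*k^3/9 + 664*k^2/27 - 320*k/9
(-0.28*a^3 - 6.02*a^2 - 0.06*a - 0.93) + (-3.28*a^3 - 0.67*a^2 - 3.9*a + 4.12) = -3.56*a^3 - 6.69*a^2 - 3.96*a + 3.19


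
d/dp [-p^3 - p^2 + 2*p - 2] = -3*p^2 - 2*p + 2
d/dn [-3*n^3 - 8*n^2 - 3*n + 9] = -9*n^2 - 16*n - 3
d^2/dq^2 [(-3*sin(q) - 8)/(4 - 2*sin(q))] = 7*(-2*sin(q) + cos(q)^2 + 1)/(sin(q) - 2)^3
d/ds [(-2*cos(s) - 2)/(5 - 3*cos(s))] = 16*sin(s)/(3*cos(s) - 5)^2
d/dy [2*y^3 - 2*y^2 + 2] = 2*y*(3*y - 2)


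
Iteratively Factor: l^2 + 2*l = (l + 2)*(l)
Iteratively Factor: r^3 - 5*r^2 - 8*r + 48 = (r - 4)*(r^2 - r - 12) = (r - 4)^2*(r + 3)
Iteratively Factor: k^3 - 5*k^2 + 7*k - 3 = (k - 1)*(k^2 - 4*k + 3) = (k - 3)*(k - 1)*(k - 1)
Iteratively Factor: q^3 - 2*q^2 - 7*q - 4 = (q - 4)*(q^2 + 2*q + 1) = (q - 4)*(q + 1)*(q + 1)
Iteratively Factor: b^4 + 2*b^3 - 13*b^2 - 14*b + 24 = (b + 2)*(b^3 - 13*b + 12) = (b - 3)*(b + 2)*(b^2 + 3*b - 4) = (b - 3)*(b + 2)*(b + 4)*(b - 1)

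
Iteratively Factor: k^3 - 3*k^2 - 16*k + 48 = (k - 4)*(k^2 + k - 12) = (k - 4)*(k + 4)*(k - 3)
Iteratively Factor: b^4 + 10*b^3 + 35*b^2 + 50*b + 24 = (b + 4)*(b^3 + 6*b^2 + 11*b + 6) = (b + 3)*(b + 4)*(b^2 + 3*b + 2) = (b + 2)*(b + 3)*(b + 4)*(b + 1)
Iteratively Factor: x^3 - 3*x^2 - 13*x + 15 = (x + 3)*(x^2 - 6*x + 5) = (x - 5)*(x + 3)*(x - 1)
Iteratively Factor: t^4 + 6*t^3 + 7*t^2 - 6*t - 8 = (t + 4)*(t^3 + 2*t^2 - t - 2) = (t - 1)*(t + 4)*(t^2 + 3*t + 2) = (t - 1)*(t + 1)*(t + 4)*(t + 2)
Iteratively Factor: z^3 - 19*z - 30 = (z + 3)*(z^2 - 3*z - 10) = (z + 2)*(z + 3)*(z - 5)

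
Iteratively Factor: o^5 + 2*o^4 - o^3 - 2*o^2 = (o + 2)*(o^4 - o^2) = o*(o + 2)*(o^3 - o) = o^2*(o + 2)*(o^2 - 1) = o^2*(o + 1)*(o + 2)*(o - 1)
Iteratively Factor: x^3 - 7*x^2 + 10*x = (x - 2)*(x^2 - 5*x) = x*(x - 2)*(x - 5)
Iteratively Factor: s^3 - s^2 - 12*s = (s + 3)*(s^2 - 4*s) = s*(s + 3)*(s - 4)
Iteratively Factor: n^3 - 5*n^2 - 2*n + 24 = (n - 3)*(n^2 - 2*n - 8) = (n - 4)*(n - 3)*(n + 2)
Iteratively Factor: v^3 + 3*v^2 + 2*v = (v)*(v^2 + 3*v + 2) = v*(v + 2)*(v + 1)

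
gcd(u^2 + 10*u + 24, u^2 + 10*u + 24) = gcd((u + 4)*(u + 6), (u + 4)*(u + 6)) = u^2 + 10*u + 24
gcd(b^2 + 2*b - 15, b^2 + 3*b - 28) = 1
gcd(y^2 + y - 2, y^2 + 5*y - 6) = y - 1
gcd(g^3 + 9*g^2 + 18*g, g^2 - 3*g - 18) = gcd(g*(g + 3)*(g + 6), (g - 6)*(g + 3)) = g + 3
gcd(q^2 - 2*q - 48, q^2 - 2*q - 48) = q^2 - 2*q - 48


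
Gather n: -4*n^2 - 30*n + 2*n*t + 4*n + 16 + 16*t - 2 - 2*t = -4*n^2 + n*(2*t - 26) + 14*t + 14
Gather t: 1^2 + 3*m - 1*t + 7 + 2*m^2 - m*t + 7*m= 2*m^2 + 10*m + t*(-m - 1) + 8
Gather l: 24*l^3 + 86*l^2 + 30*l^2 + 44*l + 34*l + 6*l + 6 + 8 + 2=24*l^3 + 116*l^2 + 84*l + 16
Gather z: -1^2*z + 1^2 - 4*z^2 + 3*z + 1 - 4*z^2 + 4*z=-8*z^2 + 6*z + 2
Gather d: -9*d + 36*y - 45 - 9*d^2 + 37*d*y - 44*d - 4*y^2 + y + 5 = -9*d^2 + d*(37*y - 53) - 4*y^2 + 37*y - 40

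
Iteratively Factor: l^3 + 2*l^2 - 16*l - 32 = (l + 2)*(l^2 - 16) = (l - 4)*(l + 2)*(l + 4)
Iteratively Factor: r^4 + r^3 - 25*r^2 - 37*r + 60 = (r - 1)*(r^3 + 2*r^2 - 23*r - 60) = (r - 1)*(r + 4)*(r^2 - 2*r - 15) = (r - 5)*(r - 1)*(r + 4)*(r + 3)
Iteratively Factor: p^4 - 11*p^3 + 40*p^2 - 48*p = (p - 3)*(p^3 - 8*p^2 + 16*p) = (p - 4)*(p - 3)*(p^2 - 4*p) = (p - 4)^2*(p - 3)*(p)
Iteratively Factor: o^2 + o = (o + 1)*(o)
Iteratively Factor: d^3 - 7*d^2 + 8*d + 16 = (d - 4)*(d^2 - 3*d - 4) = (d - 4)^2*(d + 1)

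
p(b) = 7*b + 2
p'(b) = 7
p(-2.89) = -18.23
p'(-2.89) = 7.00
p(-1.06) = -5.42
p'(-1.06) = 7.00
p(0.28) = 3.96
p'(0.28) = 7.00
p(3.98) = 29.86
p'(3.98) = 7.00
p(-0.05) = 1.65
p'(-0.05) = 7.00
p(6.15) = 45.05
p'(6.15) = 7.00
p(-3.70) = -23.90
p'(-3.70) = 7.00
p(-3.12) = -19.84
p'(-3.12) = 7.00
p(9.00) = 65.00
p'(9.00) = 7.00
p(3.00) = 23.00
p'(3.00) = 7.00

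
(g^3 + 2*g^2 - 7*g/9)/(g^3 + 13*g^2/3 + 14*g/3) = (g - 1/3)/(g + 2)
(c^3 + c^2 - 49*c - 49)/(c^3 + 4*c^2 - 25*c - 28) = (c - 7)/(c - 4)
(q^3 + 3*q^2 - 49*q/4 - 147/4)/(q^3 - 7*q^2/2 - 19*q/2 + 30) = (4*q^2 - 49)/(2*(2*q^2 - 13*q + 20))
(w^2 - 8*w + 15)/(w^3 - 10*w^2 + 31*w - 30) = 1/(w - 2)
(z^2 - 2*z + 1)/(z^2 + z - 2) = (z - 1)/(z + 2)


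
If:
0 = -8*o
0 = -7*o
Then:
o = 0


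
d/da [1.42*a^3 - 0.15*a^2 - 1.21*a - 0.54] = 4.26*a^2 - 0.3*a - 1.21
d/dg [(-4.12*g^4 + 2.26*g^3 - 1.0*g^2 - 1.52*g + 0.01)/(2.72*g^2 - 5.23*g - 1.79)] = (-22.4128*g^5 + 70.79*g^4 + 5.8596*g^3 - 2.7718*g^2 + 3.5256*g + 2.7731)/(7.3984*g^4 - 28.4512*g^3 + 17.6153*g^2 + 18.7234*g + 3.2041)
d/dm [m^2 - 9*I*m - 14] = 2*m - 9*I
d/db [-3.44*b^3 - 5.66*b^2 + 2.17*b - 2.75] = -10.32*b^2 - 11.32*b + 2.17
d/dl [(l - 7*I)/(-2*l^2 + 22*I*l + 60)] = (l^2 - 14*I*l - 47)/(2*(l^4 - 22*I*l^3 - 181*l^2 + 660*I*l + 900))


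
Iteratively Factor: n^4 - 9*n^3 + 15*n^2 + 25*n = (n)*(n^3 - 9*n^2 + 15*n + 25) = n*(n + 1)*(n^2 - 10*n + 25) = n*(n - 5)*(n + 1)*(n - 5)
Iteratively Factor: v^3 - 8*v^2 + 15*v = (v - 3)*(v^2 - 5*v) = v*(v - 3)*(v - 5)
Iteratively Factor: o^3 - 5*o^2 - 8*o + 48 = (o + 3)*(o^2 - 8*o + 16) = (o - 4)*(o + 3)*(o - 4)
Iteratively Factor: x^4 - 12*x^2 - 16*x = (x + 2)*(x^3 - 2*x^2 - 8*x) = (x - 4)*(x + 2)*(x^2 + 2*x) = x*(x - 4)*(x + 2)*(x + 2)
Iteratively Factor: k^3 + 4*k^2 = (k + 4)*(k^2) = k*(k + 4)*(k)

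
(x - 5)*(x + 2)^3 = x^4 + x^3 - 18*x^2 - 52*x - 40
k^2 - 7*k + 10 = (k - 5)*(k - 2)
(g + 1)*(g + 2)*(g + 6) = g^3 + 9*g^2 + 20*g + 12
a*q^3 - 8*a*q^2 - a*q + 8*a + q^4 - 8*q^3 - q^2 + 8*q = (a + q)*(q - 8)*(q - 1)*(q + 1)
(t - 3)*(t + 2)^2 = t^3 + t^2 - 8*t - 12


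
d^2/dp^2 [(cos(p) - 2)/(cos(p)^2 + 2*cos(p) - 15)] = (-9*(1 - cos(2*p))^2*cos(p)/4 + 5*(1 - cos(2*p))^2/2 - 311*cos(p)/2 + 53*cos(2*p) - 21*cos(3*p) + cos(5*p)/2 + 27)/((cos(p) - 3)^3*(cos(p) + 5)^3)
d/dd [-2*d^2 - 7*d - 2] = -4*d - 7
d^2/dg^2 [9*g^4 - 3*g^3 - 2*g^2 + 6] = 108*g^2 - 18*g - 4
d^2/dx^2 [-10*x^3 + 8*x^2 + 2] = 16 - 60*x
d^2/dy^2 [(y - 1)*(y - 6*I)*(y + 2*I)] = 6*y - 2 - 8*I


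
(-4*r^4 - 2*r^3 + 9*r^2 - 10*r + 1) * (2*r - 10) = -8*r^5 + 36*r^4 + 38*r^3 - 110*r^2 + 102*r - 10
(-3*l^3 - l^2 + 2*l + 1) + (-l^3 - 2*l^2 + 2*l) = -4*l^3 - 3*l^2 + 4*l + 1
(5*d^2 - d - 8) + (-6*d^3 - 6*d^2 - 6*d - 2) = -6*d^3 - d^2 - 7*d - 10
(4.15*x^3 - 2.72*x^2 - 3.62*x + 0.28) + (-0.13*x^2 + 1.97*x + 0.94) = 4.15*x^3 - 2.85*x^2 - 1.65*x + 1.22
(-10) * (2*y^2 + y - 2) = -20*y^2 - 10*y + 20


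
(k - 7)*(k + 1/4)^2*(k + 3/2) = k^4 - 5*k^3 - 211*k^2/16 - 179*k/32 - 21/32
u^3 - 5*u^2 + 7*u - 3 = (u - 3)*(u - 1)^2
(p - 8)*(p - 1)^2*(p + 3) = p^4 - 7*p^3 - 13*p^2 + 43*p - 24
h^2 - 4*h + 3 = (h - 3)*(h - 1)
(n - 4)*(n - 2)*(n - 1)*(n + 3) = n^4 - 4*n^3 - 7*n^2 + 34*n - 24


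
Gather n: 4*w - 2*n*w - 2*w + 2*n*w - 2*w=0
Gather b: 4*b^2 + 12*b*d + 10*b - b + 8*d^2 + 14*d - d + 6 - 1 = 4*b^2 + b*(12*d + 9) + 8*d^2 + 13*d + 5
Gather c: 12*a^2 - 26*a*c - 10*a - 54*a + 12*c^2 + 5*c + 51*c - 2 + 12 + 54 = 12*a^2 - 64*a + 12*c^2 + c*(56 - 26*a) + 64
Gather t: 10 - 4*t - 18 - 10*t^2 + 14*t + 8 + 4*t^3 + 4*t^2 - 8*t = 4*t^3 - 6*t^2 + 2*t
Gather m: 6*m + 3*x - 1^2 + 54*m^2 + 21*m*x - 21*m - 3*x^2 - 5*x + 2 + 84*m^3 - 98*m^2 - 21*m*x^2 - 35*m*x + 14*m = 84*m^3 - 44*m^2 + m*(-21*x^2 - 14*x - 1) - 3*x^2 - 2*x + 1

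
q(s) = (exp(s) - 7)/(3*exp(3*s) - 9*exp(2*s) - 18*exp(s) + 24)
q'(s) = (exp(s) - 7)*(-9*exp(3*s) + 18*exp(2*s) + 18*exp(s))/(3*exp(3*s) - 9*exp(2*s) - 18*exp(s) + 24)^2 + exp(s)/(3*exp(3*s) - 9*exp(2*s) - 18*exp(s) + 24) = ((exp(s) - 7)*(-exp(2*s) + 2*exp(s) + 2) + exp(3*s)/3 - exp(2*s) - 2*exp(s) + 8/3)*exp(s)/(exp(3*s) - 3*exp(2*s) - 6*exp(s) + 8)^2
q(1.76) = -0.01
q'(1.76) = 0.06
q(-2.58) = -0.31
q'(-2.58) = -0.02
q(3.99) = 0.00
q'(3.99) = -0.00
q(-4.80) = -0.29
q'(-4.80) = -0.00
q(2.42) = 0.00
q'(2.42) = -0.00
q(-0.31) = -0.88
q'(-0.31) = -2.27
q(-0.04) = -5.71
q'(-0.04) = -138.85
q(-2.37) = -0.31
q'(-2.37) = -0.02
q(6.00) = 0.00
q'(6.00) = 0.00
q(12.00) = 0.00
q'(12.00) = 0.00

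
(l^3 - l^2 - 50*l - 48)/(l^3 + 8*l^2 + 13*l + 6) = (l - 8)/(l + 1)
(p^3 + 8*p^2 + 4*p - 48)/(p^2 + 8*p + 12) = (p^2 + 2*p - 8)/(p + 2)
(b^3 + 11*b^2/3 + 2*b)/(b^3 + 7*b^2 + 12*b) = (b + 2/3)/(b + 4)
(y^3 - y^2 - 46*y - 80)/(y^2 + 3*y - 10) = (y^2 - 6*y - 16)/(y - 2)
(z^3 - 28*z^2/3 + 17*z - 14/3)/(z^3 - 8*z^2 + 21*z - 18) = (3*z^2 - 22*z + 7)/(3*(z^2 - 6*z + 9))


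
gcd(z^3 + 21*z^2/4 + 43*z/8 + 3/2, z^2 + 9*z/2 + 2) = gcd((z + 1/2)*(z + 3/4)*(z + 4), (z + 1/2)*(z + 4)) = z^2 + 9*z/2 + 2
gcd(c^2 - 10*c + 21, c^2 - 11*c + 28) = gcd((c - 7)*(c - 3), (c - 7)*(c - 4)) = c - 7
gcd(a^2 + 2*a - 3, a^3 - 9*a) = a + 3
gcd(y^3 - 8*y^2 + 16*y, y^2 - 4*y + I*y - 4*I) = y - 4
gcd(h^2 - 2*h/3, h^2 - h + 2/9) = h - 2/3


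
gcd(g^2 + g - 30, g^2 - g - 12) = 1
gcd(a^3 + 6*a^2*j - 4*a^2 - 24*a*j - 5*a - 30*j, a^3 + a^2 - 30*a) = a - 5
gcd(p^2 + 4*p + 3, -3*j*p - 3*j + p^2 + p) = p + 1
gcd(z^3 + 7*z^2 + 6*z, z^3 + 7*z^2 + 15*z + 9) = z + 1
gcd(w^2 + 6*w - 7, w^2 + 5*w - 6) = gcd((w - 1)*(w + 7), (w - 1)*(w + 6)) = w - 1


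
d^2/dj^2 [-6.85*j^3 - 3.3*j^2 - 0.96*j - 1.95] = -41.1*j - 6.6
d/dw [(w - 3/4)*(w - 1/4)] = 2*w - 1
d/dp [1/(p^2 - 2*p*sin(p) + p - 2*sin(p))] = (2*p*cos(p) - 2*p + 2*sqrt(2)*sin(p + pi/4) - 1)/((p + 1)^2*(p - 2*sin(p))^2)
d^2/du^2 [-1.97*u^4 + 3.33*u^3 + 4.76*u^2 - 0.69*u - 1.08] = -23.64*u^2 + 19.98*u + 9.52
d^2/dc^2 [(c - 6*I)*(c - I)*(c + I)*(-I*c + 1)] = -12*I*c^2 - 30*c - 14*I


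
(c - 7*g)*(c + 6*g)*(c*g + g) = c^3*g - c^2*g^2 + c^2*g - 42*c*g^3 - c*g^2 - 42*g^3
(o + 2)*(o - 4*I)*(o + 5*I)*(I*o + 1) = I*o^4 + 2*I*o^3 + 21*I*o^2 + 20*o + 42*I*o + 40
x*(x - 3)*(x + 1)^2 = x^4 - x^3 - 5*x^2 - 3*x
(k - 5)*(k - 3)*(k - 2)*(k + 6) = k^4 - 4*k^3 - 29*k^2 + 156*k - 180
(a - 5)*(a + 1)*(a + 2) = a^3 - 2*a^2 - 13*a - 10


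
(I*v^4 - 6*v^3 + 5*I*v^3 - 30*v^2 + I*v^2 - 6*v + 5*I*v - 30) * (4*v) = 4*I*v^5 - 24*v^4 + 20*I*v^4 - 120*v^3 + 4*I*v^3 - 24*v^2 + 20*I*v^2 - 120*v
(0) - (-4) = 4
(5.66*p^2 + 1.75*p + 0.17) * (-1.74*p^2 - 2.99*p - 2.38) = -9.8484*p^4 - 19.9684*p^3 - 18.9991*p^2 - 4.6733*p - 0.4046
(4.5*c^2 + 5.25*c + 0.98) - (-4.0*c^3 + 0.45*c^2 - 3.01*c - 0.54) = 4.0*c^3 + 4.05*c^2 + 8.26*c + 1.52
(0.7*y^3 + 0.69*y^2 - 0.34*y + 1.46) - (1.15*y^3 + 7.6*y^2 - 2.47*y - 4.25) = -0.45*y^3 - 6.91*y^2 + 2.13*y + 5.71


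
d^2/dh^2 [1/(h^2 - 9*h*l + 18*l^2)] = 2*(-h^2 + 9*h*l - 18*l^2 + (2*h - 9*l)^2)/(h^2 - 9*h*l + 18*l^2)^3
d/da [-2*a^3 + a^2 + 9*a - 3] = -6*a^2 + 2*a + 9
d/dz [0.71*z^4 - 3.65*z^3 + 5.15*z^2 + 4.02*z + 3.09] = 2.84*z^3 - 10.95*z^2 + 10.3*z + 4.02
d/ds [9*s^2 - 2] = 18*s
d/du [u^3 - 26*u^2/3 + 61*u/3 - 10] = 3*u^2 - 52*u/3 + 61/3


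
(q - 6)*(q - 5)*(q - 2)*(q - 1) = q^4 - 14*q^3 + 65*q^2 - 112*q + 60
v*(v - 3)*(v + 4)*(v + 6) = v^4 + 7*v^3 - 6*v^2 - 72*v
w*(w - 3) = w^2 - 3*w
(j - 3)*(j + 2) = j^2 - j - 6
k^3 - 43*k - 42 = (k - 7)*(k + 1)*(k + 6)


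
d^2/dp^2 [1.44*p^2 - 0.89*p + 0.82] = 2.88000000000000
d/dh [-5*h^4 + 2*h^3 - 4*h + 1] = -20*h^3 + 6*h^2 - 4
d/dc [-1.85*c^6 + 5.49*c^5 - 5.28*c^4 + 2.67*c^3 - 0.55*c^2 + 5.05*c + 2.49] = -11.1*c^5 + 27.45*c^4 - 21.12*c^3 + 8.01*c^2 - 1.1*c + 5.05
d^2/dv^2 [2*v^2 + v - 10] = 4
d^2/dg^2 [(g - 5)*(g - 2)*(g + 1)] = 6*g - 12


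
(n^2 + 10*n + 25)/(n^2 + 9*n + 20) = (n + 5)/(n + 4)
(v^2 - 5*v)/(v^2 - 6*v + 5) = v/(v - 1)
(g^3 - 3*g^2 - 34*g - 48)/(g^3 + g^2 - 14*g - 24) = (g - 8)/(g - 4)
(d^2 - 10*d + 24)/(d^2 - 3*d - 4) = (d - 6)/(d + 1)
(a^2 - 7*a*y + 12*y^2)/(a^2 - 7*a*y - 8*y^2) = (-a^2 + 7*a*y - 12*y^2)/(-a^2 + 7*a*y + 8*y^2)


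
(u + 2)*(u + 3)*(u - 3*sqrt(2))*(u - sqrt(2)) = u^4 - 4*sqrt(2)*u^3 + 5*u^3 - 20*sqrt(2)*u^2 + 12*u^2 - 24*sqrt(2)*u + 30*u + 36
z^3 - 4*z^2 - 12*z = z*(z - 6)*(z + 2)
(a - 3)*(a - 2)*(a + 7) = a^3 + 2*a^2 - 29*a + 42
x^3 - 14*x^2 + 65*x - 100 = (x - 5)^2*(x - 4)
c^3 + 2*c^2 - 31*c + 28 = (c - 4)*(c - 1)*(c + 7)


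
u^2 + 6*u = u*(u + 6)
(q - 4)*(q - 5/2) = q^2 - 13*q/2 + 10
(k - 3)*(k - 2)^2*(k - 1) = k^4 - 8*k^3 + 23*k^2 - 28*k + 12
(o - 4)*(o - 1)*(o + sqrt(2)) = o^3 - 5*o^2 + sqrt(2)*o^2 - 5*sqrt(2)*o + 4*o + 4*sqrt(2)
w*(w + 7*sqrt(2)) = w^2 + 7*sqrt(2)*w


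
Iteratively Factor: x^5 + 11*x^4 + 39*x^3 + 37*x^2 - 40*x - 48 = (x + 4)*(x^4 + 7*x^3 + 11*x^2 - 7*x - 12) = (x + 1)*(x + 4)*(x^3 + 6*x^2 + 5*x - 12) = (x + 1)*(x + 4)^2*(x^2 + 2*x - 3) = (x + 1)*(x + 3)*(x + 4)^2*(x - 1)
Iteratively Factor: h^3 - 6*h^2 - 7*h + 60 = (h - 5)*(h^2 - h - 12) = (h - 5)*(h + 3)*(h - 4)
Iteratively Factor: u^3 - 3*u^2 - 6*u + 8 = (u + 2)*(u^2 - 5*u + 4) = (u - 4)*(u + 2)*(u - 1)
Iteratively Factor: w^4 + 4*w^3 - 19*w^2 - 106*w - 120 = (w + 3)*(w^3 + w^2 - 22*w - 40) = (w + 3)*(w + 4)*(w^2 - 3*w - 10) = (w - 5)*(w + 3)*(w + 4)*(w + 2)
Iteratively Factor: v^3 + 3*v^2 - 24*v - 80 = (v + 4)*(v^2 - v - 20) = (v + 4)^2*(v - 5)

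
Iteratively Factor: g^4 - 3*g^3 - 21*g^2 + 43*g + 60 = (g - 5)*(g^3 + 2*g^2 - 11*g - 12) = (g - 5)*(g + 1)*(g^2 + g - 12) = (g - 5)*(g - 3)*(g + 1)*(g + 4)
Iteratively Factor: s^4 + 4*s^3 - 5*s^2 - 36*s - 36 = (s + 2)*(s^3 + 2*s^2 - 9*s - 18) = (s - 3)*(s + 2)*(s^2 + 5*s + 6) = (s - 3)*(s + 2)^2*(s + 3)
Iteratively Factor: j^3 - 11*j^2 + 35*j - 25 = (j - 1)*(j^2 - 10*j + 25) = (j - 5)*(j - 1)*(j - 5)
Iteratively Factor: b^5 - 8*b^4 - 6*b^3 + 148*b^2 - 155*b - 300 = (b - 5)*(b^4 - 3*b^3 - 21*b^2 + 43*b + 60) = (b - 5)*(b - 3)*(b^3 - 21*b - 20) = (b - 5)*(b - 3)*(b + 1)*(b^2 - b - 20) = (b - 5)^2*(b - 3)*(b + 1)*(b + 4)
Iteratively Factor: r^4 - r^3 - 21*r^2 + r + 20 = (r - 5)*(r^3 + 4*r^2 - r - 4) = (r - 5)*(r - 1)*(r^2 + 5*r + 4) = (r - 5)*(r - 1)*(r + 4)*(r + 1)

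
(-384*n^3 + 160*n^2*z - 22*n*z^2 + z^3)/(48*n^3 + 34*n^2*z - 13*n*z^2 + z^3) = (-8*n + z)/(n + z)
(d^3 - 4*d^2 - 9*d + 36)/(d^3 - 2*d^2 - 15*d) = (d^2 - 7*d + 12)/(d*(d - 5))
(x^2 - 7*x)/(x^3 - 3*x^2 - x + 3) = x*(x - 7)/(x^3 - 3*x^2 - x + 3)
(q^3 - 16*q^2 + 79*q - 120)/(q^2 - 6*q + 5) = (q^2 - 11*q + 24)/(q - 1)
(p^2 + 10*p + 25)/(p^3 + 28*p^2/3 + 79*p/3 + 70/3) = 3*(p + 5)/(3*p^2 + 13*p + 14)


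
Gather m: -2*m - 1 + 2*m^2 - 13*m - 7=2*m^2 - 15*m - 8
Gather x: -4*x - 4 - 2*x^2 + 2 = -2*x^2 - 4*x - 2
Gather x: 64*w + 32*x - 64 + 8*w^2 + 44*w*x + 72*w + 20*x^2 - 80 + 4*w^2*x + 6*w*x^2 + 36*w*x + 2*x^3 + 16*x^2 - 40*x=8*w^2 + 136*w + 2*x^3 + x^2*(6*w + 36) + x*(4*w^2 + 80*w - 8) - 144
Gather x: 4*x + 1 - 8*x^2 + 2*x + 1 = -8*x^2 + 6*x + 2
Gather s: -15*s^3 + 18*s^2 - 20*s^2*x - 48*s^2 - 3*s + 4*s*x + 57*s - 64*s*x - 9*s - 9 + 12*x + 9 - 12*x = -15*s^3 + s^2*(-20*x - 30) + s*(45 - 60*x)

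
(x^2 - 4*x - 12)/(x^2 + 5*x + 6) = (x - 6)/(x + 3)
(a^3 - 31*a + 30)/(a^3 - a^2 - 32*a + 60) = (a - 1)/(a - 2)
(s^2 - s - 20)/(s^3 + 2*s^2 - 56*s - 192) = (s - 5)/(s^2 - 2*s - 48)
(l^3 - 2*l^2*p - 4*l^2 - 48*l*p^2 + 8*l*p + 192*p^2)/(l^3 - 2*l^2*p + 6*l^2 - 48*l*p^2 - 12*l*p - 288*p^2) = (l - 4)/(l + 6)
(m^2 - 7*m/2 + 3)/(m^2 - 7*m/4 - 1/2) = 2*(2*m - 3)/(4*m + 1)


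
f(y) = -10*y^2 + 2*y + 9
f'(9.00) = -178.00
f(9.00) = -783.00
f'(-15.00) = 302.00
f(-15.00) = -2271.00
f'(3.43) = -66.60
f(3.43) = -101.79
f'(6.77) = -133.40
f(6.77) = -435.79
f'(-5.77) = 117.40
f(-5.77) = -335.47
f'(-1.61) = 34.20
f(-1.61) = -20.14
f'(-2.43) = 50.60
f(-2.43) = -54.91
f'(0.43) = -6.60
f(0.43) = 8.01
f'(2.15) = -41.00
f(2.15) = -32.92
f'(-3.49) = 71.80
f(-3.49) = -119.78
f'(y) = 2 - 20*y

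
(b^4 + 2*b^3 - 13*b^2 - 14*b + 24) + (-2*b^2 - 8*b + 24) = b^4 + 2*b^3 - 15*b^2 - 22*b + 48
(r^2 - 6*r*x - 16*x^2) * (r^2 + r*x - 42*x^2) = r^4 - 5*r^3*x - 64*r^2*x^2 + 236*r*x^3 + 672*x^4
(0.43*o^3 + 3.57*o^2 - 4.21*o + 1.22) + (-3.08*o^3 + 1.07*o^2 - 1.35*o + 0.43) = -2.65*o^3 + 4.64*o^2 - 5.56*o + 1.65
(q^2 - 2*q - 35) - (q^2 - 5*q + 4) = 3*q - 39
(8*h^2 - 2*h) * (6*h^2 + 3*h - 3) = 48*h^4 + 12*h^3 - 30*h^2 + 6*h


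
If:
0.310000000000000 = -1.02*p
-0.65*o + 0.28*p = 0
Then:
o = -0.13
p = -0.30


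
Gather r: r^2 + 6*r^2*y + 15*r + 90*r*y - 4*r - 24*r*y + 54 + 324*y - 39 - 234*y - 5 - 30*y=r^2*(6*y + 1) + r*(66*y + 11) + 60*y + 10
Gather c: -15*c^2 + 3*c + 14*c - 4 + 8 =-15*c^2 + 17*c + 4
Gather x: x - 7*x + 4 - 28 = -6*x - 24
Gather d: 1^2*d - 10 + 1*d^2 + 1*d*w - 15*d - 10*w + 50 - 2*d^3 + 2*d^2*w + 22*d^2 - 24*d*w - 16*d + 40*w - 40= -2*d^3 + d^2*(2*w + 23) + d*(-23*w - 30) + 30*w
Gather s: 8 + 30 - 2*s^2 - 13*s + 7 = -2*s^2 - 13*s + 45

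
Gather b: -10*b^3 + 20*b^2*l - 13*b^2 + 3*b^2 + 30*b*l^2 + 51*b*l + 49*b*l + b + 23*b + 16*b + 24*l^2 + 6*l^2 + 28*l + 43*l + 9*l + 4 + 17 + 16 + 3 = -10*b^3 + b^2*(20*l - 10) + b*(30*l^2 + 100*l + 40) + 30*l^2 + 80*l + 40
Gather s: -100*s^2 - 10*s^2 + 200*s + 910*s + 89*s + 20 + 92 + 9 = -110*s^2 + 1199*s + 121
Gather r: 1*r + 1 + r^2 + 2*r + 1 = r^2 + 3*r + 2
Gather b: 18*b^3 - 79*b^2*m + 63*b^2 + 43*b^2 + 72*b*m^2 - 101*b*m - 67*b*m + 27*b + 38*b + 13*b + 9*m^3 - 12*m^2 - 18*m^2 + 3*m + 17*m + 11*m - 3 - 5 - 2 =18*b^3 + b^2*(106 - 79*m) + b*(72*m^2 - 168*m + 78) + 9*m^3 - 30*m^2 + 31*m - 10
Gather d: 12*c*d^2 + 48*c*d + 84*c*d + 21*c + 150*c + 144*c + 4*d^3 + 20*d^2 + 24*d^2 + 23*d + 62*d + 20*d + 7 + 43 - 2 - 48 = 315*c + 4*d^3 + d^2*(12*c + 44) + d*(132*c + 105)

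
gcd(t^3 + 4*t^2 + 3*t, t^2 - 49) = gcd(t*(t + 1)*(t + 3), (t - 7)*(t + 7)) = 1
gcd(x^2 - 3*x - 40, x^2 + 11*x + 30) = x + 5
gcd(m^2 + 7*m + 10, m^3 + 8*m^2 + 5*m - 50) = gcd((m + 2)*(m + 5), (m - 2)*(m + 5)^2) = m + 5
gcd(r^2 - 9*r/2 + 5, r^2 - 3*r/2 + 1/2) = 1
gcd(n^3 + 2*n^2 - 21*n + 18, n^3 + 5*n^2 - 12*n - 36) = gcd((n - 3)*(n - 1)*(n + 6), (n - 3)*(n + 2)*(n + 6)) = n^2 + 3*n - 18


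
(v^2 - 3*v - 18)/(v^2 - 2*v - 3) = (-v^2 + 3*v + 18)/(-v^2 + 2*v + 3)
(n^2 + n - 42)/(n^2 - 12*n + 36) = (n + 7)/(n - 6)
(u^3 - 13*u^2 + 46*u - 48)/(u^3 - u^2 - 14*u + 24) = (u - 8)/(u + 4)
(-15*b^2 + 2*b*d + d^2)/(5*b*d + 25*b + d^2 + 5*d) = (-3*b + d)/(d + 5)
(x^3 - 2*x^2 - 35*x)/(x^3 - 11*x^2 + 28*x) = (x + 5)/(x - 4)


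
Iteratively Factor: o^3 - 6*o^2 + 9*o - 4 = (o - 1)*(o^2 - 5*o + 4) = (o - 1)^2*(o - 4)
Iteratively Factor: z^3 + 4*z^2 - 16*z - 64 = (z - 4)*(z^2 + 8*z + 16) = (z - 4)*(z + 4)*(z + 4)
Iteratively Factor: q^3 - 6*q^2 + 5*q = (q)*(q^2 - 6*q + 5) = q*(q - 1)*(q - 5)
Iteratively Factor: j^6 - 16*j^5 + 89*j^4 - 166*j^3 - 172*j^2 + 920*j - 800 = (j - 2)*(j^5 - 14*j^4 + 61*j^3 - 44*j^2 - 260*j + 400) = (j - 2)^2*(j^4 - 12*j^3 + 37*j^2 + 30*j - 200) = (j - 4)*(j - 2)^2*(j^3 - 8*j^2 + 5*j + 50) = (j - 5)*(j - 4)*(j - 2)^2*(j^2 - 3*j - 10) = (j - 5)*(j - 4)*(j - 2)^2*(j + 2)*(j - 5)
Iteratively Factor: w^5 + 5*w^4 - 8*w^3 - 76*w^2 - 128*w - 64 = (w + 2)*(w^4 + 3*w^3 - 14*w^2 - 48*w - 32) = (w + 1)*(w + 2)*(w^3 + 2*w^2 - 16*w - 32) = (w + 1)*(w + 2)*(w + 4)*(w^2 - 2*w - 8) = (w + 1)*(w + 2)^2*(w + 4)*(w - 4)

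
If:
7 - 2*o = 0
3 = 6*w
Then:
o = 7/2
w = 1/2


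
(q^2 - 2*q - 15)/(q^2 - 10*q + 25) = (q + 3)/(q - 5)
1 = 1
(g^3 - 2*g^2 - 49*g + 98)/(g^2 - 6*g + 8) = (g^2 - 49)/(g - 4)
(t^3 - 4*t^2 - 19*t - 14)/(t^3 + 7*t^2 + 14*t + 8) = (t - 7)/(t + 4)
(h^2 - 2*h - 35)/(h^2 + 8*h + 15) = (h - 7)/(h + 3)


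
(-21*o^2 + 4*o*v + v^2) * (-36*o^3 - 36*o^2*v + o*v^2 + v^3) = 756*o^5 + 612*o^4*v - 201*o^3*v^2 - 53*o^2*v^3 + 5*o*v^4 + v^5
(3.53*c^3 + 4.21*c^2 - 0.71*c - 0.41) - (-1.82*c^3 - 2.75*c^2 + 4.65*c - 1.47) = 5.35*c^3 + 6.96*c^2 - 5.36*c + 1.06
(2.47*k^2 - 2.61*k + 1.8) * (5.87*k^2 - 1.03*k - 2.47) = 14.4989*k^4 - 17.8648*k^3 + 7.1534*k^2 + 4.5927*k - 4.446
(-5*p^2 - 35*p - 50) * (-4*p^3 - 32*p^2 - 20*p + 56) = 20*p^5 + 300*p^4 + 1420*p^3 + 2020*p^2 - 960*p - 2800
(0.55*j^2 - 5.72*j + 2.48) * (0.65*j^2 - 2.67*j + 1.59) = 0.3575*j^4 - 5.1865*j^3 + 17.7589*j^2 - 15.7164*j + 3.9432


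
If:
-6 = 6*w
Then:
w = -1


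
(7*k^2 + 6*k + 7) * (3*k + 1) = 21*k^3 + 25*k^2 + 27*k + 7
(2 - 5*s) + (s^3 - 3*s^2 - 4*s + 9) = s^3 - 3*s^2 - 9*s + 11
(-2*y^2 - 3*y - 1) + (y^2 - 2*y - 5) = -y^2 - 5*y - 6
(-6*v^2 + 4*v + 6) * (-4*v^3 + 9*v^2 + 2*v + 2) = 24*v^5 - 70*v^4 + 50*v^2 + 20*v + 12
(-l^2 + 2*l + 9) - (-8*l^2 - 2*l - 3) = 7*l^2 + 4*l + 12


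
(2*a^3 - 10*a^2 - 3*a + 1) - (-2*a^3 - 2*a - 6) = 4*a^3 - 10*a^2 - a + 7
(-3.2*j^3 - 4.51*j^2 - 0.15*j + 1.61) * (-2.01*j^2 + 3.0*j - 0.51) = 6.432*j^5 - 0.534900000000002*j^4 - 11.5965*j^3 - 1.386*j^2 + 4.9065*j - 0.8211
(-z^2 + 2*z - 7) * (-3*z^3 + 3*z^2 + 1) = 3*z^5 - 9*z^4 + 27*z^3 - 22*z^2 + 2*z - 7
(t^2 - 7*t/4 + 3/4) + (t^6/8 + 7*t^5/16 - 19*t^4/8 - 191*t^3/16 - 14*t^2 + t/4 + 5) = t^6/8 + 7*t^5/16 - 19*t^4/8 - 191*t^3/16 - 13*t^2 - 3*t/2 + 23/4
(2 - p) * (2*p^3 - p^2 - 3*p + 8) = -2*p^4 + 5*p^3 + p^2 - 14*p + 16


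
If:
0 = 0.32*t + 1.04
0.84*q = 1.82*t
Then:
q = -7.04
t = -3.25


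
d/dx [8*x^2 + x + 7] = 16*x + 1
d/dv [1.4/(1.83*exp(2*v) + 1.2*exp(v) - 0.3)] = (-5.124*exp(v) - 1.68)*exp(v)/(1.83*exp(2*v) + 1.2*exp(v) - 0.3)^2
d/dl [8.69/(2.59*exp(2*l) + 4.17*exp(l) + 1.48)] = (-45.0142*exp(l) - 36.2373)*exp(l)/(2.59*exp(2*l) + 4.17*exp(l) + 1.48)^2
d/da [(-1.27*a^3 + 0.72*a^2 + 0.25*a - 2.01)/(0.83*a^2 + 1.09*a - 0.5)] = (-1.0541*a^4 - 2.7686*a^3 + 2.4823*a^2 + 2.6166*a + 2.0659)/(0.6889*a^4 + 1.8094*a^3 + 0.3581*a^2 - 1.09*a + 0.25)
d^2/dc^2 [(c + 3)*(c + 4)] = 2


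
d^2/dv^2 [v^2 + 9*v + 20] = 2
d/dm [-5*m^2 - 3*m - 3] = -10*m - 3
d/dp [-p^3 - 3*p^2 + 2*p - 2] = -3*p^2 - 6*p + 2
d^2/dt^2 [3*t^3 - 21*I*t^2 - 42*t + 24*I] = 18*t - 42*I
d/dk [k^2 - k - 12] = 2*k - 1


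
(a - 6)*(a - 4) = a^2 - 10*a + 24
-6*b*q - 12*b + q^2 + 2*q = (-6*b + q)*(q + 2)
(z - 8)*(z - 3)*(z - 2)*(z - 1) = z^4 - 14*z^3 + 59*z^2 - 94*z + 48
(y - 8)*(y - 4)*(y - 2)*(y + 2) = y^4 - 12*y^3 + 28*y^2 + 48*y - 128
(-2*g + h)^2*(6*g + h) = 24*g^3 - 20*g^2*h + 2*g*h^2 + h^3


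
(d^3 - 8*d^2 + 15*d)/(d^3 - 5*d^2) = (d - 3)/d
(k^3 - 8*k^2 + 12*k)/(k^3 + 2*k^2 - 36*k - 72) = k*(k - 2)/(k^2 + 8*k + 12)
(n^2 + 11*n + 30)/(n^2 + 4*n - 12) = (n + 5)/(n - 2)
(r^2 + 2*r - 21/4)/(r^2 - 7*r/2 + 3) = (r + 7/2)/(r - 2)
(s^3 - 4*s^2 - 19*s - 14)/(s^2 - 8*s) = (s^3 - 4*s^2 - 19*s - 14)/(s*(s - 8))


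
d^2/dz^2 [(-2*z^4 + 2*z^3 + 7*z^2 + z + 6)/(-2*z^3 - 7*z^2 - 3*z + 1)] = 2*(86*z^6 + 162*z^5 - 72*z^4 - 746*z^3 - 1119*z^2 - 441*z - 106)/(8*z^9 + 84*z^8 + 330*z^7 + 583*z^6 + 411*z^5 + 6*z^4 - 93*z^3 - 6*z^2 + 9*z - 1)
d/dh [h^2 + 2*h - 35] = 2*h + 2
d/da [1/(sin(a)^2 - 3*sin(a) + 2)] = (3 - 2*sin(a))*cos(a)/(sin(a)^2 - 3*sin(a) + 2)^2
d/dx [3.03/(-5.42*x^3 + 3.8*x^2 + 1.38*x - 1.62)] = (49.2678*x^2 - 23.028*x - 4.1814)/(5.42*x^3 - 3.8*x^2 - 1.38*x + 1.62)^2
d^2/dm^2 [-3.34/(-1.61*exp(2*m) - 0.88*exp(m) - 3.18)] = (3.34*(3.22*exp(m) + 0.88)*(6.44*exp(m) + 1.76)*exp(m) - (21.5096*exp(m) + 2.9392)*(1.61*exp(2*m) + 0.88*exp(m) + 3.18))*exp(m)/(1.61*exp(2*m) + 0.88*exp(m) + 3.18)^3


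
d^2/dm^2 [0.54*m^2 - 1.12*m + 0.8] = 1.08000000000000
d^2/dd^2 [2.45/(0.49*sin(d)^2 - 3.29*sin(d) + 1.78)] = (-2.35298*sin(d)^4 + 11.848935*sin(d)^3 - 14.442015*sin(d)^2 - 38.04556*sin(d) + 48.76431)/(0.49*sin(d)^2 - 3.29*sin(d) + 1.78)^3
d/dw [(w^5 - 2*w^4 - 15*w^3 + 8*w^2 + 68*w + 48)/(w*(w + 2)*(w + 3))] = (2*w^5 + 5*w^4 - 24*w^3 - 43*w^2 - 48*w - 72)/(w^2*(w^2 + 6*w + 9))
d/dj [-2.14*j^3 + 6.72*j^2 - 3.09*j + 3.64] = -6.42*j^2 + 13.44*j - 3.09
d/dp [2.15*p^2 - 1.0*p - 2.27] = 4.3*p - 1.0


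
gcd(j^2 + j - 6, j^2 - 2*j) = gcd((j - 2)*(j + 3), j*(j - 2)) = j - 2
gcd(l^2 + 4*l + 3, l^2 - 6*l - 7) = l + 1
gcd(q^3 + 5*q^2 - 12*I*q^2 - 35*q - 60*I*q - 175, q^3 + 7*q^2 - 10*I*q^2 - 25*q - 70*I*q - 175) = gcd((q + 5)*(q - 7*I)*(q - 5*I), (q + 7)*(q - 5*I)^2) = q - 5*I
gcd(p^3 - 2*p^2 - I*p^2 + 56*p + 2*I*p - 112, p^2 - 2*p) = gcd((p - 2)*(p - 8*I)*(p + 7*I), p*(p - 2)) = p - 2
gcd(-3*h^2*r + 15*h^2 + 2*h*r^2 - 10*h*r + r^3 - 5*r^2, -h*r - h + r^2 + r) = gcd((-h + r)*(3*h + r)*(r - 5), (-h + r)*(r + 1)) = -h + r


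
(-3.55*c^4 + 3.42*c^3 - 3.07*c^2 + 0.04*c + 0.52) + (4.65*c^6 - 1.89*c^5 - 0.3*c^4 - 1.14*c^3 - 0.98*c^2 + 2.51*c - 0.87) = 4.65*c^6 - 1.89*c^5 - 3.85*c^4 + 2.28*c^3 - 4.05*c^2 + 2.55*c - 0.35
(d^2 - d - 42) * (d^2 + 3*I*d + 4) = d^4 - d^3 + 3*I*d^3 - 38*d^2 - 3*I*d^2 - 4*d - 126*I*d - 168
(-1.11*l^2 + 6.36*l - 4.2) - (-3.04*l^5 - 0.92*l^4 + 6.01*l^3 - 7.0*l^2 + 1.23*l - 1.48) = 3.04*l^5 + 0.92*l^4 - 6.01*l^3 + 5.89*l^2 + 5.13*l - 2.72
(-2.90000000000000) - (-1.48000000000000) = -1.42000000000000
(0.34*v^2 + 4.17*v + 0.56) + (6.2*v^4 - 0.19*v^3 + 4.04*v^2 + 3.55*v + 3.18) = 6.2*v^4 - 0.19*v^3 + 4.38*v^2 + 7.72*v + 3.74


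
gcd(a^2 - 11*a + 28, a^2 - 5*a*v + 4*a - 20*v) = 1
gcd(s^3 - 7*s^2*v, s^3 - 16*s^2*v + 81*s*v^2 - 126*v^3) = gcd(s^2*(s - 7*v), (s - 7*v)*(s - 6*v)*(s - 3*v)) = s - 7*v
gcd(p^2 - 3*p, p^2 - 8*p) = p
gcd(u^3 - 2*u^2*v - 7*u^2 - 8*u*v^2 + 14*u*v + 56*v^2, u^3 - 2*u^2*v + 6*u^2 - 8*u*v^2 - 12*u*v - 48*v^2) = u^2 - 2*u*v - 8*v^2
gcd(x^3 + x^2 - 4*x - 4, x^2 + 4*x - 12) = x - 2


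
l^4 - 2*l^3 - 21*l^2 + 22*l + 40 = (l - 5)*(l - 2)*(l + 1)*(l + 4)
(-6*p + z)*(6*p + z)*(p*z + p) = -36*p^3*z - 36*p^3 + p*z^3 + p*z^2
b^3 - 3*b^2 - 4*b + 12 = (b - 3)*(b - 2)*(b + 2)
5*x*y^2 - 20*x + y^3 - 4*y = (5*x + y)*(y - 2)*(y + 2)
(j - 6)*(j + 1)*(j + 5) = j^3 - 31*j - 30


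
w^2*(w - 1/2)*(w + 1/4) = w^4 - w^3/4 - w^2/8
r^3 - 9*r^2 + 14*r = r*(r - 7)*(r - 2)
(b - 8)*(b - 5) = b^2 - 13*b + 40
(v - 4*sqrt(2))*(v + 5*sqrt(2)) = v^2 + sqrt(2)*v - 40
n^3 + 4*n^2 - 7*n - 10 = (n - 2)*(n + 1)*(n + 5)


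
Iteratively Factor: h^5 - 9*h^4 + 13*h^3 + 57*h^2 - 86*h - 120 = (h + 1)*(h^4 - 10*h^3 + 23*h^2 + 34*h - 120) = (h - 4)*(h + 1)*(h^3 - 6*h^2 - h + 30) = (h - 4)*(h - 3)*(h + 1)*(h^2 - 3*h - 10) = (h - 4)*(h - 3)*(h + 1)*(h + 2)*(h - 5)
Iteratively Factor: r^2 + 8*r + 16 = (r + 4)*(r + 4)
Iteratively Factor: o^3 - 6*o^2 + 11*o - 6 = (o - 1)*(o^2 - 5*o + 6) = (o - 3)*(o - 1)*(o - 2)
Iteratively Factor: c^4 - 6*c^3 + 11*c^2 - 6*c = (c)*(c^3 - 6*c^2 + 11*c - 6) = c*(c - 3)*(c^2 - 3*c + 2) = c*(c - 3)*(c - 2)*(c - 1)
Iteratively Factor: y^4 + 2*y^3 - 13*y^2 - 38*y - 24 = (y + 1)*(y^3 + y^2 - 14*y - 24) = (y + 1)*(y + 3)*(y^2 - 2*y - 8) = (y + 1)*(y + 2)*(y + 3)*(y - 4)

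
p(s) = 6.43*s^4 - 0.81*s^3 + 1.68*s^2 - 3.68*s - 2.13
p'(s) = 25.72*s^3 - 2.43*s^2 + 3.36*s - 3.68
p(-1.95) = 110.41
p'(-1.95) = -210.18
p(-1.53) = 45.57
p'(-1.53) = -106.63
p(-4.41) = 2548.25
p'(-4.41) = -2271.66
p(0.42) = -3.24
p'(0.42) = -0.79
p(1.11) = 4.51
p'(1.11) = 32.23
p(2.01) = 95.64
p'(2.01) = 202.12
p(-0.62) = 1.94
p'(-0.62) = -12.83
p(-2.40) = 240.91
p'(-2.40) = -381.29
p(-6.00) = 8588.67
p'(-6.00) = -5666.84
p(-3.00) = 566.73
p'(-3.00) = -730.07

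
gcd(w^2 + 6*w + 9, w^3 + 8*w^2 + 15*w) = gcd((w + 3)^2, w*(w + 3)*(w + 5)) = w + 3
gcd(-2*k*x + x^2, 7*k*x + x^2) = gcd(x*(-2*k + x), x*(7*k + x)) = x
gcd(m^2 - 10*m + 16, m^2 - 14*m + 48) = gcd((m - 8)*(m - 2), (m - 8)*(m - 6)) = m - 8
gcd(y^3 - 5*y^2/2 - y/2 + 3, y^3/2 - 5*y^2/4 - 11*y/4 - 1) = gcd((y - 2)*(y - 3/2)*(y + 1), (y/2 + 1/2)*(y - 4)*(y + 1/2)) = y + 1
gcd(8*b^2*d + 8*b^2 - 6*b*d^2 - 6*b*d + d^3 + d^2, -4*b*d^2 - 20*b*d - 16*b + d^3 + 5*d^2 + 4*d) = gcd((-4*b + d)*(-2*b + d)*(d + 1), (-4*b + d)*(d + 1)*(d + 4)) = 4*b*d + 4*b - d^2 - d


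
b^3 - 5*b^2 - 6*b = b*(b - 6)*(b + 1)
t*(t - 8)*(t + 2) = t^3 - 6*t^2 - 16*t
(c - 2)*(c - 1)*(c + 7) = c^3 + 4*c^2 - 19*c + 14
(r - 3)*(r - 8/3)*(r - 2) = r^3 - 23*r^2/3 + 58*r/3 - 16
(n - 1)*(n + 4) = n^2 + 3*n - 4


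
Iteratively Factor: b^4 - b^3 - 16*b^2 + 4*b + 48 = (b + 3)*(b^3 - 4*b^2 - 4*b + 16) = (b + 2)*(b + 3)*(b^2 - 6*b + 8) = (b - 4)*(b + 2)*(b + 3)*(b - 2)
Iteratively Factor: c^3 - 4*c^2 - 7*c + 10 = (c - 5)*(c^2 + c - 2) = (c - 5)*(c + 2)*(c - 1)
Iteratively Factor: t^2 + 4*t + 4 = (t + 2)*(t + 2)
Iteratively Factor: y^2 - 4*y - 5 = (y - 5)*(y + 1)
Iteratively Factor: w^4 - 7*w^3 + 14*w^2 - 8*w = (w - 1)*(w^3 - 6*w^2 + 8*w) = (w - 4)*(w - 1)*(w^2 - 2*w) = w*(w - 4)*(w - 1)*(w - 2)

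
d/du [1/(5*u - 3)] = -5/(5*u - 3)^2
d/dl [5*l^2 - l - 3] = 10*l - 1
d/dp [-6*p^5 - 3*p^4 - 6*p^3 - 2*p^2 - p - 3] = -30*p^4 - 12*p^3 - 18*p^2 - 4*p - 1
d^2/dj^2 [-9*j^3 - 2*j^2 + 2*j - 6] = -54*j - 4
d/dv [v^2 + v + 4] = 2*v + 1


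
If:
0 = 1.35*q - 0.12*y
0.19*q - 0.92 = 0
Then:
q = 4.84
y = 54.47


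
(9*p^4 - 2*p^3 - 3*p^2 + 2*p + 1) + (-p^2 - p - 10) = 9*p^4 - 2*p^3 - 4*p^2 + p - 9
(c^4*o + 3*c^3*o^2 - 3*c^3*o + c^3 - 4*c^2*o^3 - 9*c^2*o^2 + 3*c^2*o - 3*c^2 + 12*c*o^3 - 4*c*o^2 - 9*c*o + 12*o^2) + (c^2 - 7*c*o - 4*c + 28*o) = c^4*o + 3*c^3*o^2 - 3*c^3*o + c^3 - 4*c^2*o^3 - 9*c^2*o^2 + 3*c^2*o - 2*c^2 + 12*c*o^3 - 4*c*o^2 - 16*c*o - 4*c + 12*o^2 + 28*o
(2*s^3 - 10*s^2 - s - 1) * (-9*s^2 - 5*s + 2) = -18*s^5 + 80*s^4 + 63*s^3 - 6*s^2 + 3*s - 2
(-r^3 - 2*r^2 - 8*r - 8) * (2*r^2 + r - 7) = -2*r^5 - 5*r^4 - 11*r^3 - 10*r^2 + 48*r + 56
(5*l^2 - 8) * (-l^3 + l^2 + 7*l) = -5*l^5 + 5*l^4 + 43*l^3 - 8*l^2 - 56*l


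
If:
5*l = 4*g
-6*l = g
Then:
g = 0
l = 0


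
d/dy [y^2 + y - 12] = 2*y + 1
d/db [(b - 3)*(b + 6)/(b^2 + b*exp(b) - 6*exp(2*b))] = (-(b - 3)*(b + 6)*(b*exp(b) + 2*b - 12*exp(2*b) + exp(b)) + (2*b + 3)*(b^2 + b*exp(b) - 6*exp(2*b)))/(b^2 + b*exp(b) - 6*exp(2*b))^2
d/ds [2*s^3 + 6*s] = 6*s^2 + 6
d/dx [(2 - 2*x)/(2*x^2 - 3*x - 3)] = 4*(x^2 - 2*x + 3)/(4*x^4 - 12*x^3 - 3*x^2 + 18*x + 9)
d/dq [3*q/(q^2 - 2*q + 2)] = 3*(2 - q^2)/(q^4 - 4*q^3 + 8*q^2 - 8*q + 4)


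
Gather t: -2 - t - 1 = -t - 3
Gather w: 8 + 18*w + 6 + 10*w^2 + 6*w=10*w^2 + 24*w + 14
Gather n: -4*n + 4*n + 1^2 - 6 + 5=0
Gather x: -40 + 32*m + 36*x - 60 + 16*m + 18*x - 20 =48*m + 54*x - 120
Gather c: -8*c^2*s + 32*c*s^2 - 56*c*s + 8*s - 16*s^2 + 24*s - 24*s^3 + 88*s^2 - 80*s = -8*c^2*s + c*(32*s^2 - 56*s) - 24*s^3 + 72*s^2 - 48*s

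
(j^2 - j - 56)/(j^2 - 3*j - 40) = (j + 7)/(j + 5)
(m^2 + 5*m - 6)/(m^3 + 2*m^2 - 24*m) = (m - 1)/(m*(m - 4))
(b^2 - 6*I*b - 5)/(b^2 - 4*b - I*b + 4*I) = (b - 5*I)/(b - 4)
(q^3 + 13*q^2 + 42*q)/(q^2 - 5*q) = (q^2 + 13*q + 42)/(q - 5)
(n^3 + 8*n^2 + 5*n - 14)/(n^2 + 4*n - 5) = (n^2 + 9*n + 14)/(n + 5)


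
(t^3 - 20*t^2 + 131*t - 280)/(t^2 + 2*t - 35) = (t^2 - 15*t + 56)/(t + 7)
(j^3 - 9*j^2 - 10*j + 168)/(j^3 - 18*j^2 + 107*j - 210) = (j + 4)/(j - 5)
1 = 1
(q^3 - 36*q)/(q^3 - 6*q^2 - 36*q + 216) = q/(q - 6)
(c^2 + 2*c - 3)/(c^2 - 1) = (c + 3)/(c + 1)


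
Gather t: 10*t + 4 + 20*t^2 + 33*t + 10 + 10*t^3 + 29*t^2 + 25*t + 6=10*t^3 + 49*t^2 + 68*t + 20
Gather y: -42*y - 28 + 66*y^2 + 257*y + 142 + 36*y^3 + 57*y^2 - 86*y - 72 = 36*y^3 + 123*y^2 + 129*y + 42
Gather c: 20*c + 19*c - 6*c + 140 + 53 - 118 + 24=33*c + 99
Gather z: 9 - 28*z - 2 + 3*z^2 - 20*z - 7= 3*z^2 - 48*z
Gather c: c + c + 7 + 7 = 2*c + 14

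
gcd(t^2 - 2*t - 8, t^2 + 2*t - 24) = t - 4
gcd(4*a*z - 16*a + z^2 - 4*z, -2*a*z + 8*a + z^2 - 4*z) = z - 4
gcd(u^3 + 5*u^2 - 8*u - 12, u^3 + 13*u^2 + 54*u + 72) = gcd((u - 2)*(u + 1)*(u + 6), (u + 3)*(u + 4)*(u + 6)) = u + 6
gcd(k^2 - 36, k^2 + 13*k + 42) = k + 6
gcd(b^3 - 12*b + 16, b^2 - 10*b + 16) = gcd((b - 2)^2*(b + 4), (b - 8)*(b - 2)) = b - 2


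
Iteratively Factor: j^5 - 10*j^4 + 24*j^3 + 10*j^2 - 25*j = (j - 5)*(j^4 - 5*j^3 - j^2 + 5*j) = (j - 5)*(j + 1)*(j^3 - 6*j^2 + 5*j) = (j - 5)*(j - 1)*(j + 1)*(j^2 - 5*j) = j*(j - 5)*(j - 1)*(j + 1)*(j - 5)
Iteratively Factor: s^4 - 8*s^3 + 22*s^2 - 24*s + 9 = (s - 3)*(s^3 - 5*s^2 + 7*s - 3) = (s - 3)^2*(s^2 - 2*s + 1) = (s - 3)^2*(s - 1)*(s - 1)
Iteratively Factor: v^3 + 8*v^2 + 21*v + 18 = (v + 3)*(v^2 + 5*v + 6) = (v + 2)*(v + 3)*(v + 3)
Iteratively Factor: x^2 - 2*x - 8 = (x + 2)*(x - 4)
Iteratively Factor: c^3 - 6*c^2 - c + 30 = (c - 5)*(c^2 - c - 6) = (c - 5)*(c - 3)*(c + 2)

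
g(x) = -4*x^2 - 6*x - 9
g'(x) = -8*x - 6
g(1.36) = -24.56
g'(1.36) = -16.88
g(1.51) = -27.18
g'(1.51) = -18.08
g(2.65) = -52.99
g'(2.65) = -27.20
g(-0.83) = -6.78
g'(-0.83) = 0.64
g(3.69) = -85.60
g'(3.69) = -35.52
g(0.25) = -10.75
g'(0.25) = -8.00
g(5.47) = -161.50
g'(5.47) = -49.76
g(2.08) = -38.79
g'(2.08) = -22.64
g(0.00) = -9.00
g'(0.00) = -6.00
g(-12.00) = -513.00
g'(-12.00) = 90.00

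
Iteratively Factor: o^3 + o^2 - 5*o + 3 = (o + 3)*(o^2 - 2*o + 1) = (o - 1)*(o + 3)*(o - 1)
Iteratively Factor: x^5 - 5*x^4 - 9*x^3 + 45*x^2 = (x)*(x^4 - 5*x^3 - 9*x^2 + 45*x) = x*(x - 3)*(x^3 - 2*x^2 - 15*x) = x^2*(x - 3)*(x^2 - 2*x - 15) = x^2*(x - 5)*(x - 3)*(x + 3)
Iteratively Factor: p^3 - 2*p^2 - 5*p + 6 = (p - 1)*(p^2 - p - 6) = (p - 3)*(p - 1)*(p + 2)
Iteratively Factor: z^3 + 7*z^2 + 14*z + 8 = (z + 2)*(z^2 + 5*z + 4) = (z + 1)*(z + 2)*(z + 4)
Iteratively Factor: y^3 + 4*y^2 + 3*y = (y + 1)*(y^2 + 3*y) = (y + 1)*(y + 3)*(y)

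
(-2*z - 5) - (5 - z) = -z - 10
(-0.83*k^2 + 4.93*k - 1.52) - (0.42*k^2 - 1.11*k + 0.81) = -1.25*k^2 + 6.04*k - 2.33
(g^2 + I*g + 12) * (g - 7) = g^3 - 7*g^2 + I*g^2 + 12*g - 7*I*g - 84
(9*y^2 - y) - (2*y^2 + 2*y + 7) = 7*y^2 - 3*y - 7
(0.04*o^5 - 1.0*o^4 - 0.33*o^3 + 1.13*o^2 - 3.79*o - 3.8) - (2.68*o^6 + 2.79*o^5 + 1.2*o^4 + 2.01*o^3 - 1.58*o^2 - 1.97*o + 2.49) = -2.68*o^6 - 2.75*o^5 - 2.2*o^4 - 2.34*o^3 + 2.71*o^2 - 1.82*o - 6.29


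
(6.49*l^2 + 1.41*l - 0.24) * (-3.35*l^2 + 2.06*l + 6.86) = -21.7415*l^4 + 8.6459*l^3 + 48.23*l^2 + 9.1782*l - 1.6464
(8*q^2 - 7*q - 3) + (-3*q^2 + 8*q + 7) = 5*q^2 + q + 4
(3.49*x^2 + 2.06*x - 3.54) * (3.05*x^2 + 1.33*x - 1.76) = 10.6445*x^4 + 10.9247*x^3 - 14.1996*x^2 - 8.3338*x + 6.2304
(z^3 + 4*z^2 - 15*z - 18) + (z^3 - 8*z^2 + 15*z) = 2*z^3 - 4*z^2 - 18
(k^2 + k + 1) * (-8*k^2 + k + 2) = -8*k^4 - 7*k^3 - 5*k^2 + 3*k + 2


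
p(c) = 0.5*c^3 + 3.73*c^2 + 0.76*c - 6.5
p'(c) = 1.5*c^2 + 7.46*c + 0.76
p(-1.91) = 2.17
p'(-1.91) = -8.02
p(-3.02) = 11.45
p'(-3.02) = -8.09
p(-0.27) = -6.44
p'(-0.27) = -1.14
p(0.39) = -5.61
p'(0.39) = 3.90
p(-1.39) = -1.69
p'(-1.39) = -6.71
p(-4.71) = 20.42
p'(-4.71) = -1.10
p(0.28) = -5.98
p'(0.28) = 2.97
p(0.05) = -6.45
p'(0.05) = 1.14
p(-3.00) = 11.29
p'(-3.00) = -8.12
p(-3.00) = 11.29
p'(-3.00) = -8.12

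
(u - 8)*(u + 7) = u^2 - u - 56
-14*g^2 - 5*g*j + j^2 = (-7*g + j)*(2*g + j)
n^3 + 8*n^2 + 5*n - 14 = (n - 1)*(n + 2)*(n + 7)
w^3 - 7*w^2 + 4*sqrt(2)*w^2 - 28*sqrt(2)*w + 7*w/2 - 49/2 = (w - 7)*(w + sqrt(2)/2)*(w + 7*sqrt(2)/2)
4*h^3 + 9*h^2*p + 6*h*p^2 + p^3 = (h + p)^2*(4*h + p)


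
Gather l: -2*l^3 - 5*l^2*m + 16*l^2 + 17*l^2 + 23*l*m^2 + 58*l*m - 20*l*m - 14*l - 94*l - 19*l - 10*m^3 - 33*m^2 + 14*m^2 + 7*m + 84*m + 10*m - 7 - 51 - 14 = -2*l^3 + l^2*(33 - 5*m) + l*(23*m^2 + 38*m - 127) - 10*m^3 - 19*m^2 + 101*m - 72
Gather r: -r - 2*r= -3*r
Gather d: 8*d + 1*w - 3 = 8*d + w - 3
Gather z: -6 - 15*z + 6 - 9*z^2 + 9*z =-9*z^2 - 6*z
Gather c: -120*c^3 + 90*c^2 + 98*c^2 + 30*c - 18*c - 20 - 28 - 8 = -120*c^3 + 188*c^2 + 12*c - 56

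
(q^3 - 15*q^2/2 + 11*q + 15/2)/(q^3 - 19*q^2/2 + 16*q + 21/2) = (q - 5)/(q - 7)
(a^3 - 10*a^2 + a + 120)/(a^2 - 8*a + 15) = (a^2 - 5*a - 24)/(a - 3)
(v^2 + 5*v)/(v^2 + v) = (v + 5)/(v + 1)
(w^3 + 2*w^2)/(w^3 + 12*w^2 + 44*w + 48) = w^2/(w^2 + 10*w + 24)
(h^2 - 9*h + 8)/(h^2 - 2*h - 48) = (h - 1)/(h + 6)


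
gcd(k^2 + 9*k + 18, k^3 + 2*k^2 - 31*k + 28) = 1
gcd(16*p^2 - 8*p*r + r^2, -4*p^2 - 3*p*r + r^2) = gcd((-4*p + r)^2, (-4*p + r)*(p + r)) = 4*p - r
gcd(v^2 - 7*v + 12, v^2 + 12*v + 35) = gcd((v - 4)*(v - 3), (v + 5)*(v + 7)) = 1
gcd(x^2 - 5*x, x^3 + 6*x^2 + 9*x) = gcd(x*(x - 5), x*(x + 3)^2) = x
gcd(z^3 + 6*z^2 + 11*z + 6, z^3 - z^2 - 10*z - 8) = z^2 + 3*z + 2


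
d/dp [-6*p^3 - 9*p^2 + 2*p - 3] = -18*p^2 - 18*p + 2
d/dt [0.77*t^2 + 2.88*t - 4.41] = 1.54*t + 2.88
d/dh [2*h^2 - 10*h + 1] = 4*h - 10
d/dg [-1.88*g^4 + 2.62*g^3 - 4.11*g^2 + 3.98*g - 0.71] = -7.52*g^3 + 7.86*g^2 - 8.22*g + 3.98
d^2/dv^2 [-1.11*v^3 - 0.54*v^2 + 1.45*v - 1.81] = -6.66*v - 1.08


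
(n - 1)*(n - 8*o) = n^2 - 8*n*o - n + 8*o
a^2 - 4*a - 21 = (a - 7)*(a + 3)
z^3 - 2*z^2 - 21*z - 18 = (z - 6)*(z + 1)*(z + 3)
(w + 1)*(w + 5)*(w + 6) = w^3 + 12*w^2 + 41*w + 30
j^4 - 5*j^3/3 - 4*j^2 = j^2*(j - 3)*(j + 4/3)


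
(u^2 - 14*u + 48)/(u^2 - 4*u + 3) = (u^2 - 14*u + 48)/(u^2 - 4*u + 3)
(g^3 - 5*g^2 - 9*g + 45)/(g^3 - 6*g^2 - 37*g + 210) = (g^2 - 9)/(g^2 - g - 42)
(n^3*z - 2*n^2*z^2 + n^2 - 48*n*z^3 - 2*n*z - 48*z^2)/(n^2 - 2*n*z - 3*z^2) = (-n^3*z + 2*n^2*z^2 - n^2 + 48*n*z^3 + 2*n*z + 48*z^2)/(-n^2 + 2*n*z + 3*z^2)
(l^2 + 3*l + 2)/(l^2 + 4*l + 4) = (l + 1)/(l + 2)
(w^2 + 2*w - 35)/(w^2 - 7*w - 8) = (-w^2 - 2*w + 35)/(-w^2 + 7*w + 8)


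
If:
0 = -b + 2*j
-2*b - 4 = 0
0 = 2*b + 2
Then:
No Solution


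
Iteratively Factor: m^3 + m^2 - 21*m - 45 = (m + 3)*(m^2 - 2*m - 15) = (m - 5)*(m + 3)*(m + 3)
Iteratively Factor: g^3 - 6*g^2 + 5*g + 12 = (g - 3)*(g^2 - 3*g - 4) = (g - 3)*(g + 1)*(g - 4)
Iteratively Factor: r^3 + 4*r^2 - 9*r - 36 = (r + 4)*(r^2 - 9) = (r - 3)*(r + 4)*(r + 3)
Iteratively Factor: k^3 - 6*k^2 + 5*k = (k)*(k^2 - 6*k + 5) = k*(k - 1)*(k - 5)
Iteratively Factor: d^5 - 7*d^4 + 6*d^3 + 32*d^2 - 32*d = (d - 1)*(d^4 - 6*d^3 + 32*d) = (d - 4)*(d - 1)*(d^3 - 2*d^2 - 8*d) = d*(d - 4)*(d - 1)*(d^2 - 2*d - 8) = d*(d - 4)^2*(d - 1)*(d + 2)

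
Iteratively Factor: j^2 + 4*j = (j + 4)*(j)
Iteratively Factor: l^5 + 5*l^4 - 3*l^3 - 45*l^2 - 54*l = (l + 3)*(l^4 + 2*l^3 - 9*l^2 - 18*l) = (l - 3)*(l + 3)*(l^3 + 5*l^2 + 6*l) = (l - 3)*(l + 2)*(l + 3)*(l^2 + 3*l) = (l - 3)*(l + 2)*(l + 3)^2*(l)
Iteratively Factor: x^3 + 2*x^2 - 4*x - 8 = (x + 2)*(x^2 - 4) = (x - 2)*(x + 2)*(x + 2)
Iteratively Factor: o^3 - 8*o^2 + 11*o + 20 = (o + 1)*(o^2 - 9*o + 20) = (o - 4)*(o + 1)*(o - 5)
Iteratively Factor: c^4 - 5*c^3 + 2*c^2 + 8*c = (c - 4)*(c^3 - c^2 - 2*c) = (c - 4)*(c - 2)*(c^2 + c) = (c - 4)*(c - 2)*(c + 1)*(c)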